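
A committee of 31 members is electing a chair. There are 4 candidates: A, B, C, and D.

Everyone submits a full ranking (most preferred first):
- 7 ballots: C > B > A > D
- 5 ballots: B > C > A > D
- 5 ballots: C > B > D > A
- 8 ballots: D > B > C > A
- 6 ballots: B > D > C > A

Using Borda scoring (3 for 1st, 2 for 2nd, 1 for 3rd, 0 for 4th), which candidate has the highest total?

A: 7×1 + 5×1 + 5×0 + 8×0 + 6×0 = 12
B: 7×2 + 5×3 + 5×2 + 8×2 + 6×3 = 73
C: 7×3 + 5×2 + 5×3 + 8×1 + 6×1 = 60
D: 7×0 + 5×0 + 5×1 + 8×3 + 6×2 = 41

B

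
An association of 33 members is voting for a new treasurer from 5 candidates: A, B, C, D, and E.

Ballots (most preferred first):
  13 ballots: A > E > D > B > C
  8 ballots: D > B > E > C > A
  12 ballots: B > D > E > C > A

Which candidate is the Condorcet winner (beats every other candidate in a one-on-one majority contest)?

D vs A: 20–13
D vs B: 21–12
D vs C: 33–0
D vs E: 20–13
D beats every other candidate.

D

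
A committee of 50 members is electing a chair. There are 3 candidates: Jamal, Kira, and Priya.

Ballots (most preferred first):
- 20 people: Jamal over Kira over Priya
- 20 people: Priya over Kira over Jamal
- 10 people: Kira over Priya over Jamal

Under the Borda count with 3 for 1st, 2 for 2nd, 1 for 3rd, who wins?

Kira

Jamal: 20×3 + 20×1 + 10×1 = 90
Kira: 20×2 + 20×2 + 10×3 = 110
Priya: 20×1 + 20×3 + 10×2 = 100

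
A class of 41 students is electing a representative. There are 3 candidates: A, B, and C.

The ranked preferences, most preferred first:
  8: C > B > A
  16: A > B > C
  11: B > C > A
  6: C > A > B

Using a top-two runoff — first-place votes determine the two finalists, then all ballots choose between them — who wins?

C

Round 1 first-place votes: A 16, B 11, C 14. A and C advance.
Runoff: A is ranked above C on 16 ballots, C above A on 25.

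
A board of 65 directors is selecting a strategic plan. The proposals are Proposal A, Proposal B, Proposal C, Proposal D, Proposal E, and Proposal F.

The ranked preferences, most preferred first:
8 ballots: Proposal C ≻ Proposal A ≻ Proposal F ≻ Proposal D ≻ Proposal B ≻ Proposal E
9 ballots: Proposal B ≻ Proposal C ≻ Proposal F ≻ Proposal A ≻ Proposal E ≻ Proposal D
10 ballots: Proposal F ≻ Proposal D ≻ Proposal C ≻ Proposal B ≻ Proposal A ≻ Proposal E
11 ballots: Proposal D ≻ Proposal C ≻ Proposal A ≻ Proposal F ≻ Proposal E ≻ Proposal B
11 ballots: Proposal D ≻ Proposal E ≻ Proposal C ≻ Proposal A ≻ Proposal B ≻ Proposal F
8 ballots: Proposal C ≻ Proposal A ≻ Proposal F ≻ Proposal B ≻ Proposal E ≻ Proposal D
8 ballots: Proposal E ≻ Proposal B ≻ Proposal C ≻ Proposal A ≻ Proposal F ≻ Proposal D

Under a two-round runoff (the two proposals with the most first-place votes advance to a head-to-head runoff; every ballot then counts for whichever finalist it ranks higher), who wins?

Proposal C

Round 1 first-place votes: Proposal A 0, Proposal B 9, Proposal C 16, Proposal D 22, Proposal E 8, Proposal F 10. Proposal D and Proposal C advance.
Runoff: Proposal D is ranked above Proposal C on 32 ballots, Proposal C above Proposal D on 33.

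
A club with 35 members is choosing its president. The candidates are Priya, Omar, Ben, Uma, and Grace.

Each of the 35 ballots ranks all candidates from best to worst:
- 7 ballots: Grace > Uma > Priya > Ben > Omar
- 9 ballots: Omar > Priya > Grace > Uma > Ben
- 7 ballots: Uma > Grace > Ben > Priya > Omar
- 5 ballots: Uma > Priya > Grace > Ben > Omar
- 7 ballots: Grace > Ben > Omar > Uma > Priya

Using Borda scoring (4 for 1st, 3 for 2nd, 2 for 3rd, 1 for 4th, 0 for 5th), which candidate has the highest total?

Priya: 7×2 + 9×3 + 7×1 + 5×3 + 7×0 = 63
Omar: 7×0 + 9×4 + 7×0 + 5×0 + 7×2 = 50
Ben: 7×1 + 9×0 + 7×2 + 5×1 + 7×3 = 47
Uma: 7×3 + 9×1 + 7×4 + 5×4 + 7×1 = 85
Grace: 7×4 + 9×2 + 7×3 + 5×2 + 7×4 = 105

Grace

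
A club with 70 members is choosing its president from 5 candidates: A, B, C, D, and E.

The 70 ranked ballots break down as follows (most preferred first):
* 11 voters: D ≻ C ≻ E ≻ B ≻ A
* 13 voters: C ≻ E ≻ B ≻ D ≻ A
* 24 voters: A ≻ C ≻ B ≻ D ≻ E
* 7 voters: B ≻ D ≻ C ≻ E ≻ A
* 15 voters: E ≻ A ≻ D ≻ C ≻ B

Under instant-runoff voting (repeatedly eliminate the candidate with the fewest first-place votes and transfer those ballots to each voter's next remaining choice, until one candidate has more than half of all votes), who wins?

Round 1: A 24, B 7, C 13, D 11, E 15. B eliminated.
Round 2: A 24, C 13, D 18, E 15. C eliminated.
Round 3: A 24, D 18, E 28. D eliminated.
Round 4: A 24, E 46. E has a majority (≥36).

E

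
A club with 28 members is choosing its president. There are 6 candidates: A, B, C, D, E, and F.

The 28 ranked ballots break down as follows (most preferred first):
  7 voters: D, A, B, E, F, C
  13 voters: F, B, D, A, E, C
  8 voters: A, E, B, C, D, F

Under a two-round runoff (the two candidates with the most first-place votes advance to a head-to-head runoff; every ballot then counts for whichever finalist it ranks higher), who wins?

A

Round 1 first-place votes: A 8, B 0, C 0, D 7, E 0, F 13. F and A advance.
Runoff: F is ranked above A on 13 ballots, A above F on 15.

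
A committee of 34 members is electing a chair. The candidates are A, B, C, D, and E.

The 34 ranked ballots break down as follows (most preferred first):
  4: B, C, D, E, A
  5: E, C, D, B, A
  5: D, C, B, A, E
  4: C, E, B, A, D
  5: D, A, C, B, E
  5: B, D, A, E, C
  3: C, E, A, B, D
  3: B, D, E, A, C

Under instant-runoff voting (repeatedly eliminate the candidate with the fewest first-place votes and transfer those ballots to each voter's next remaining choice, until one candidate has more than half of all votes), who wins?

Round 1: A 0, B 12, C 7, D 10, E 5. A eliminated.
Round 2: B 12, C 7, D 10, E 5. E eliminated.
Round 3: B 12, C 12, D 10. D eliminated.
Round 4: B 12, C 22. C has a majority (≥18).

C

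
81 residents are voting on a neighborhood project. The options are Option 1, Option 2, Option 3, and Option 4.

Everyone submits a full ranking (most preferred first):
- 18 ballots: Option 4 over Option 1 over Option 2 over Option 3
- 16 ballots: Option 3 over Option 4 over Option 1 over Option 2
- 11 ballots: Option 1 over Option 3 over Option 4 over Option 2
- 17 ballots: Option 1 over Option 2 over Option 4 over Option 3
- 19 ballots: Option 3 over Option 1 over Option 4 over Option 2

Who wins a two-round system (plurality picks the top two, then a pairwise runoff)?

Option 1

Round 1 first-place votes: Option 1 28, Option 2 0, Option 3 35, Option 4 18. Option 3 and Option 1 advance.
Runoff: Option 3 is ranked above Option 1 on 35 ballots, Option 1 above Option 3 on 46.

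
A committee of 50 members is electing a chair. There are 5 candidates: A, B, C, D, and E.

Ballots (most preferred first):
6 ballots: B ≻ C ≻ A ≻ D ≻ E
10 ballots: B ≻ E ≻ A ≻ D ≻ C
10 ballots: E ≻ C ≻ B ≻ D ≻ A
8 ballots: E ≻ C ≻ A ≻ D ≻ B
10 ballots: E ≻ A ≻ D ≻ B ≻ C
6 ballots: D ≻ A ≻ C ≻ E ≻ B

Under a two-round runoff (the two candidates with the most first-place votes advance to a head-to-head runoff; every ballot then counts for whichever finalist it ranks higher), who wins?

E

Round 1 first-place votes: A 0, B 16, C 0, D 6, E 28. E and B advance.
Runoff: E is ranked above B on 34 ballots, B above E on 16.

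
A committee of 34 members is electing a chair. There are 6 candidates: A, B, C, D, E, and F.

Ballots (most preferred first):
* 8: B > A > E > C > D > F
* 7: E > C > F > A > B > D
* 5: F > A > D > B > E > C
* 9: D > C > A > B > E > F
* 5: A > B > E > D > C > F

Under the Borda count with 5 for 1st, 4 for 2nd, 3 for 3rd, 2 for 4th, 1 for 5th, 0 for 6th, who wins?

A

A: 8×4 + 7×2 + 5×4 + 9×3 + 5×5 = 118
B: 8×5 + 7×1 + 5×2 + 9×2 + 5×4 = 95
C: 8×2 + 7×4 + 5×0 + 9×4 + 5×1 = 85
D: 8×1 + 7×0 + 5×3 + 9×5 + 5×2 = 78
E: 8×3 + 7×5 + 5×1 + 9×1 + 5×3 = 88
F: 8×0 + 7×3 + 5×5 + 9×0 + 5×0 = 46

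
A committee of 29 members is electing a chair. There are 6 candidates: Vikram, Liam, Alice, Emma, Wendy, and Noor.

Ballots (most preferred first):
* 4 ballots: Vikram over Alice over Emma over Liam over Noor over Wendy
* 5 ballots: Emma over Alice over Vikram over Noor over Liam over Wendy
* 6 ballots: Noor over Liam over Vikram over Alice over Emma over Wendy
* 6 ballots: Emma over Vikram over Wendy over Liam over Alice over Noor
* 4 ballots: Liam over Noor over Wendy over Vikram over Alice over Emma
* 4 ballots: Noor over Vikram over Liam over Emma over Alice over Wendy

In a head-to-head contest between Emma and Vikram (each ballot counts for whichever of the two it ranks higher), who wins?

Vikram

Emma is ranked above Vikram on 11 ballots; Vikram above Emma on 18.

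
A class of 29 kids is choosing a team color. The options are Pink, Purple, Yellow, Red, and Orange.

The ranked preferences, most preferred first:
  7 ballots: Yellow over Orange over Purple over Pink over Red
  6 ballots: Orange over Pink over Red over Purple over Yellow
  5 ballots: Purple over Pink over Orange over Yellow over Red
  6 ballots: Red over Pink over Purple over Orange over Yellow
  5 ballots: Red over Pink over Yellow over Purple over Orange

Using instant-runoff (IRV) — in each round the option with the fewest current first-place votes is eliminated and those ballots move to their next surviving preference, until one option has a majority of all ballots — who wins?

Round 1: Pink 0, Purple 5, Yellow 7, Red 11, Orange 6. Pink eliminated.
Round 2: Purple 5, Yellow 7, Red 11, Orange 6. Purple eliminated.
Round 3: Yellow 7, Red 11, Orange 11. Yellow eliminated.
Round 4: Red 11, Orange 18. Orange has a majority (≥15).

Orange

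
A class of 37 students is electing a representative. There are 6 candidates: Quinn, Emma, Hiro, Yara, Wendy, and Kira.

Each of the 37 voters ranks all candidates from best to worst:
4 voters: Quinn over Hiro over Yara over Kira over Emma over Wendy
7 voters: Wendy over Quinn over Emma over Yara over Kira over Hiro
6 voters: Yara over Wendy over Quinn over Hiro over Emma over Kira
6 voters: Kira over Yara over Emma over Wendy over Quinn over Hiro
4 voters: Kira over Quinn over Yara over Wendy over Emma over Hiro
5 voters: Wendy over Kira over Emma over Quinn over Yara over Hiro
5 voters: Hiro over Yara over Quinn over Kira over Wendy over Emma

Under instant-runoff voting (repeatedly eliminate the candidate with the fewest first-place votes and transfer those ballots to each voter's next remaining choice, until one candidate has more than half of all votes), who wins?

Round 1: Quinn 4, Emma 0, Hiro 5, Yara 6, Wendy 12, Kira 10. Emma eliminated.
Round 2: Quinn 4, Hiro 5, Yara 6, Wendy 12, Kira 10. Quinn eliminated.
Round 3: Hiro 9, Yara 6, Wendy 12, Kira 10. Yara eliminated.
Round 4: Hiro 9, Wendy 18, Kira 10. Hiro eliminated.
Round 5: Wendy 18, Kira 19. Kira has a majority (≥19).

Kira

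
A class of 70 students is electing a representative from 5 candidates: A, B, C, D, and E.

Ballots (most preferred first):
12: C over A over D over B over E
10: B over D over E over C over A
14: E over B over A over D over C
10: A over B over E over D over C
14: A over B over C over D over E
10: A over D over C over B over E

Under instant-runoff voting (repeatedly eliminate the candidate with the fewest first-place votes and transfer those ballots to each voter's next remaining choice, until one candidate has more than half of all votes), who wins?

Round 1: A 34, B 10, C 12, D 0, E 14. D eliminated.
Round 2: A 34, B 10, C 12, E 14. B eliminated.
Round 3: A 34, C 12, E 24. C eliminated.
Round 4: A 46, E 24. A has a majority (≥36).

A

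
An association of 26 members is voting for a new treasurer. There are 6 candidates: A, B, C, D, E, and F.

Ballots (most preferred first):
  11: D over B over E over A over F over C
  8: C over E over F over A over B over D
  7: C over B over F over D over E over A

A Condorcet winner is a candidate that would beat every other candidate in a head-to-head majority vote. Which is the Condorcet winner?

C

C vs A: 15–11
C vs B: 15–11
C vs D: 15–11
C vs E: 15–11
C vs F: 15–11
C beats every other candidate.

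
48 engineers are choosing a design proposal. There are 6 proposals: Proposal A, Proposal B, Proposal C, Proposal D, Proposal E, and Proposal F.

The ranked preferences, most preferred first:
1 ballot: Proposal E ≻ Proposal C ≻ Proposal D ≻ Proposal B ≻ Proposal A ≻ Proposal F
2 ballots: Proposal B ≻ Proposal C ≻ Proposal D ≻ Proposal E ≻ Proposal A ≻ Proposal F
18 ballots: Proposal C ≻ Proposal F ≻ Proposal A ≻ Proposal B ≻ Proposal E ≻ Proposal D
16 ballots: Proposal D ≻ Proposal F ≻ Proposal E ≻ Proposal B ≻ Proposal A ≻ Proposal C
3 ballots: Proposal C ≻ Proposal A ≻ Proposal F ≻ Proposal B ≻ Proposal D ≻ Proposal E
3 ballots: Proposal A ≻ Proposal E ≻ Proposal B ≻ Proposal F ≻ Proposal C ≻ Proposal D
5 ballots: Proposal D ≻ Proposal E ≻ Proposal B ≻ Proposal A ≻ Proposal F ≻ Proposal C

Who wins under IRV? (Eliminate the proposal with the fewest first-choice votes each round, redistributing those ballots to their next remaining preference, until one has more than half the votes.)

Round 1: Proposal A 3, Proposal B 2, Proposal C 21, Proposal D 21, Proposal E 1, Proposal F 0. Proposal F eliminated.
Round 2: Proposal A 3, Proposal B 2, Proposal C 21, Proposal D 21, Proposal E 1. Proposal E eliminated.
Round 3: Proposal A 3, Proposal B 2, Proposal C 22, Proposal D 21. Proposal B eliminated.
Round 4: Proposal A 3, Proposal C 24, Proposal D 21. Proposal A eliminated.
Round 5: Proposal C 27, Proposal D 21. Proposal C has a majority (≥25).

Proposal C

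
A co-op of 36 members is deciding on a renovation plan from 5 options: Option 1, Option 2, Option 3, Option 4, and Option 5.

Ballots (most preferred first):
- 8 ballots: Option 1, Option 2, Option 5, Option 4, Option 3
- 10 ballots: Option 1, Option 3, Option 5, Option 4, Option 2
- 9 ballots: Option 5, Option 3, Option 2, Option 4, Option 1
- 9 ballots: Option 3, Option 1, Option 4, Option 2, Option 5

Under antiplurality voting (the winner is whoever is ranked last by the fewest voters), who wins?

Option 4

Last-place votes: Option 1 9, Option 2 10, Option 3 8, Option 4 0, Option 5 9.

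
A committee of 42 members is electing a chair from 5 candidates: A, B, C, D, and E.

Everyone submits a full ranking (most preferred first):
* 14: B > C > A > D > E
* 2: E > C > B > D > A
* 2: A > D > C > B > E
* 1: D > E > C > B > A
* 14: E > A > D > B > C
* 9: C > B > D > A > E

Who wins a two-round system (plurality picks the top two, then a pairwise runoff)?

B

Round 1 first-place votes: A 2, B 14, C 9, D 1, E 16. E and B advance.
Runoff: E is ranked above B on 17 ballots, B above E on 25.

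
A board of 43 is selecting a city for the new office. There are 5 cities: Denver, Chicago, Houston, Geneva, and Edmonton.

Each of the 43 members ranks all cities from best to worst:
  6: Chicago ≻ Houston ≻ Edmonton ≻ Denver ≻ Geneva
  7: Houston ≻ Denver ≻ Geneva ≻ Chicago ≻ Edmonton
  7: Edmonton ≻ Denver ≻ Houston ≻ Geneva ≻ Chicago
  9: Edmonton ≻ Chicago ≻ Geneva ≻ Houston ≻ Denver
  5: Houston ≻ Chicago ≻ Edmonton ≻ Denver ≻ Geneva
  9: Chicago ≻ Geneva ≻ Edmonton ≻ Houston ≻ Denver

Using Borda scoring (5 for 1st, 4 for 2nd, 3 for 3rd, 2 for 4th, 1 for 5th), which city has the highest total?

Chicago

Denver: 6×2 + 7×4 + 7×4 + 9×1 + 5×2 + 9×1 = 96
Chicago: 6×5 + 7×2 + 7×1 + 9×4 + 5×4 + 9×5 = 152
Houston: 6×4 + 7×5 + 7×3 + 9×2 + 5×5 + 9×2 = 141
Geneva: 6×1 + 7×3 + 7×2 + 9×3 + 5×1 + 9×4 = 109
Edmonton: 6×3 + 7×1 + 7×5 + 9×5 + 5×3 + 9×3 = 147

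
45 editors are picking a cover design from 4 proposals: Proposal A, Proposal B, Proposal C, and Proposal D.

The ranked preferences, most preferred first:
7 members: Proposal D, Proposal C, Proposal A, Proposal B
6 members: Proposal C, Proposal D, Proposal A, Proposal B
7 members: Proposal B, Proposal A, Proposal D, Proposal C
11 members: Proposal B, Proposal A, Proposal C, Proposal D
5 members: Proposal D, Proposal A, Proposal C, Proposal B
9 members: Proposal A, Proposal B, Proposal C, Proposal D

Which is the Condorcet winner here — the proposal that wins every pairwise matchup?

Proposal A

Proposal A vs Proposal B: 27–18
Proposal A vs Proposal C: 32–13
Proposal A vs Proposal D: 27–18
Proposal A beats every other proposal.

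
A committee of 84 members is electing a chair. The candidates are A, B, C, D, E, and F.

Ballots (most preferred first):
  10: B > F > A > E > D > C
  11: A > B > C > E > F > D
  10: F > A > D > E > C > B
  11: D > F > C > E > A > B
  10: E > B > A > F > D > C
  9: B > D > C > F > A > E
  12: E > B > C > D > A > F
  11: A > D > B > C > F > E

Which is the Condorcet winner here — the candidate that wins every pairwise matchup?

A

A vs B: 43–41
A vs C: 52–32
A vs D: 52–32
A vs E: 51–33
A vs F: 44–40
A beats every other candidate.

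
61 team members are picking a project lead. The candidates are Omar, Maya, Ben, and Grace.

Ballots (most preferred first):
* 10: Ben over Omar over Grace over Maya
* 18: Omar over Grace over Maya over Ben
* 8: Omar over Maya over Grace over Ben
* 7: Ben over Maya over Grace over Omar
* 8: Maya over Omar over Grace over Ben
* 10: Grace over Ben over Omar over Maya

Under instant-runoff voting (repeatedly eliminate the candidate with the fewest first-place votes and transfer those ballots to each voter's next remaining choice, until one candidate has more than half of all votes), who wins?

Round 1: Omar 26, Maya 8, Ben 17, Grace 10. Maya eliminated.
Round 2: Omar 34, Ben 17, Grace 10. Omar has a majority (≥31).

Omar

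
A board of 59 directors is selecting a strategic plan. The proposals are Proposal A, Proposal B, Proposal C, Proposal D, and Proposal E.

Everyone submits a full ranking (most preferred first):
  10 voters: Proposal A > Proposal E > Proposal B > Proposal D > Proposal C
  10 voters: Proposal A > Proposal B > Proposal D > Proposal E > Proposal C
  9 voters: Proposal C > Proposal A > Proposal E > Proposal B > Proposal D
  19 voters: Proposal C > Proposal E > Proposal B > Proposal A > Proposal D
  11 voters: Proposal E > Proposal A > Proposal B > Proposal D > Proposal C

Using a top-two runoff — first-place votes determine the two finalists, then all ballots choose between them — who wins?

Round 1 first-place votes: Proposal A 20, Proposal B 0, Proposal C 28, Proposal D 0, Proposal E 11. Proposal C and Proposal A advance.
Runoff: Proposal C is ranked above Proposal A on 28 ballots, Proposal A above Proposal C on 31.

Proposal A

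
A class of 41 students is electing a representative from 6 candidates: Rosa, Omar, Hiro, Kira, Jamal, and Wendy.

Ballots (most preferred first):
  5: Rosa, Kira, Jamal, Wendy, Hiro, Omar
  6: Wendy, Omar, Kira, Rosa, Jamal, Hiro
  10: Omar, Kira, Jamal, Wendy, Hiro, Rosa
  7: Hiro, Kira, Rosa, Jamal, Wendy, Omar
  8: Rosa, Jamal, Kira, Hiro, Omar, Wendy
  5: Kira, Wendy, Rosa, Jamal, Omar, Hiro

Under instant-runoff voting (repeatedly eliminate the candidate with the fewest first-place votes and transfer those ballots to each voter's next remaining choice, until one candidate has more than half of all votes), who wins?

Wendy

Round 1: Rosa 13, Omar 10, Hiro 7, Kira 5, Jamal 0, Wendy 6. Jamal eliminated.
Round 2: Rosa 13, Omar 10, Hiro 7, Kira 5, Wendy 6. Kira eliminated.
Round 3: Rosa 13, Omar 10, Hiro 7, Wendy 11. Hiro eliminated.
Round 4: Rosa 20, Omar 10, Wendy 11. Omar eliminated.
Round 5: Rosa 20, Wendy 21. Wendy has a majority (≥21).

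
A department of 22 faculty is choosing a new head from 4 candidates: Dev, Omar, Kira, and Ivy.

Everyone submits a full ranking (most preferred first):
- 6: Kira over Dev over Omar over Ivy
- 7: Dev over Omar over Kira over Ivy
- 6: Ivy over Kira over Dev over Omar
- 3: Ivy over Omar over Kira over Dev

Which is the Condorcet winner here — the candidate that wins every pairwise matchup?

Kira vs Dev: 15–7
Kira vs Omar: 12–10
Kira vs Ivy: 13–9
Kira beats every other candidate.

Kira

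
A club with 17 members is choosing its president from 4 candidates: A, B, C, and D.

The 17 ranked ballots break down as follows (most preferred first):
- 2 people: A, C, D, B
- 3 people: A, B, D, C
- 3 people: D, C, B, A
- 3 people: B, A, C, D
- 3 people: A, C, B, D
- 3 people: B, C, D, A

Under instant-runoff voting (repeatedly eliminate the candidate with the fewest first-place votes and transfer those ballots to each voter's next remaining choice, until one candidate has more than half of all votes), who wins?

Round 1: A 8, B 6, C 0, D 3. C eliminated.
Round 2: A 8, B 6, D 3. D eliminated.
Round 3: A 8, B 9. B has a majority (≥9).

B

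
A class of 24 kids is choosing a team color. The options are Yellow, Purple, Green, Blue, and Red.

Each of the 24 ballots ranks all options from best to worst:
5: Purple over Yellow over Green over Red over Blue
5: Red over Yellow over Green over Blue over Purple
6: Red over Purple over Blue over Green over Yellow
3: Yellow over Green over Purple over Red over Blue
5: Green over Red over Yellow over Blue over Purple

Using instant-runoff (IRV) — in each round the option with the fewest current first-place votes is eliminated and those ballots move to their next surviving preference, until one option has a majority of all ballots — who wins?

Green

Round 1: Yellow 3, Purple 5, Green 5, Blue 0, Red 11. Blue eliminated.
Round 2: Yellow 3, Purple 5, Green 5, Red 11. Yellow eliminated.
Round 3: Purple 5, Green 8, Red 11. Purple eliminated.
Round 4: Green 13, Red 11. Green has a majority (≥13).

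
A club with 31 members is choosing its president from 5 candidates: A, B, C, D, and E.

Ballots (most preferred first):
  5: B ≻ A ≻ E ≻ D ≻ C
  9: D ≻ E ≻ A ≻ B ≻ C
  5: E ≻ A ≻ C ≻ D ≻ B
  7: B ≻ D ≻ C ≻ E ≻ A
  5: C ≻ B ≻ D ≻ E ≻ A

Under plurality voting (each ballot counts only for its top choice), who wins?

First-place votes: A 0, B 12, C 5, D 9, E 5.

B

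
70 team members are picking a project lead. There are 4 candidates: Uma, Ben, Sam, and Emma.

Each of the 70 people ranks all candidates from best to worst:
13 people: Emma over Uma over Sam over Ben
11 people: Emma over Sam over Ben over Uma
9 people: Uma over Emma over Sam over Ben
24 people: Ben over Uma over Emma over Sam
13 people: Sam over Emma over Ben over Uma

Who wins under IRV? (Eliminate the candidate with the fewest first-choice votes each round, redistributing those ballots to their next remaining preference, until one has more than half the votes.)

Emma

Round 1: Uma 9, Ben 24, Sam 13, Emma 24. Uma eliminated.
Round 2: Ben 24, Sam 13, Emma 33. Sam eliminated.
Round 3: Ben 24, Emma 46. Emma has a majority (≥36).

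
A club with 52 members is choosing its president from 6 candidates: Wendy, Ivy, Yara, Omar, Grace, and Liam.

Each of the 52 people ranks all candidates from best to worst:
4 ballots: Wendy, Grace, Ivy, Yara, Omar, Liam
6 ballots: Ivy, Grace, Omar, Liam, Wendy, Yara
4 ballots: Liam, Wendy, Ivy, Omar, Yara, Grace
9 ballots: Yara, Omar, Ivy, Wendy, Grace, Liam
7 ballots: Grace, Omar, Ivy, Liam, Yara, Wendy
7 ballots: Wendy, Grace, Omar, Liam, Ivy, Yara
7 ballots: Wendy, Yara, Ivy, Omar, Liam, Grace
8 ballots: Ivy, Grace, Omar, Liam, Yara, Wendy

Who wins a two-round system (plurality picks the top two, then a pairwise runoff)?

Round 1 first-place votes: Wendy 18, Ivy 14, Yara 9, Omar 0, Grace 7, Liam 4. Wendy and Ivy advance.
Runoff: Wendy is ranked above Ivy on 22 ballots, Ivy above Wendy on 30.

Ivy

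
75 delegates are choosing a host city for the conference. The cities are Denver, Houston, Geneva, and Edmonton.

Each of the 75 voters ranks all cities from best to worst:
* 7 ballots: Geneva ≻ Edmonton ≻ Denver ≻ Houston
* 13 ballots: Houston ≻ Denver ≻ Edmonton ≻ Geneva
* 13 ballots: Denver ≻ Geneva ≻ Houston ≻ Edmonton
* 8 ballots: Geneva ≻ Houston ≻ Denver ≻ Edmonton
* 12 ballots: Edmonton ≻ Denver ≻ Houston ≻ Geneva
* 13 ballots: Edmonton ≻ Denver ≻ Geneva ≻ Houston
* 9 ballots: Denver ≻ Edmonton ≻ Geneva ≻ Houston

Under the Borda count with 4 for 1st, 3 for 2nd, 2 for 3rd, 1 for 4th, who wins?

Denver

Denver: 7×2 + 13×3 + 13×4 + 8×2 + 12×3 + 13×3 + 9×4 = 232
Houston: 7×1 + 13×4 + 13×2 + 8×3 + 12×2 + 13×1 + 9×1 = 155
Geneva: 7×4 + 13×1 + 13×3 + 8×4 + 12×1 + 13×2 + 9×2 = 168
Edmonton: 7×3 + 13×2 + 13×1 + 8×1 + 12×4 + 13×4 + 9×3 = 195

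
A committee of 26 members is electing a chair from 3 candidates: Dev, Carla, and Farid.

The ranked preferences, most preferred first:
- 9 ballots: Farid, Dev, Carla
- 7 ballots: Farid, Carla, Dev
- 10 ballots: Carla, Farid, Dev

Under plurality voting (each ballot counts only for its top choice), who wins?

Farid

First-place votes: Dev 0, Carla 10, Farid 16.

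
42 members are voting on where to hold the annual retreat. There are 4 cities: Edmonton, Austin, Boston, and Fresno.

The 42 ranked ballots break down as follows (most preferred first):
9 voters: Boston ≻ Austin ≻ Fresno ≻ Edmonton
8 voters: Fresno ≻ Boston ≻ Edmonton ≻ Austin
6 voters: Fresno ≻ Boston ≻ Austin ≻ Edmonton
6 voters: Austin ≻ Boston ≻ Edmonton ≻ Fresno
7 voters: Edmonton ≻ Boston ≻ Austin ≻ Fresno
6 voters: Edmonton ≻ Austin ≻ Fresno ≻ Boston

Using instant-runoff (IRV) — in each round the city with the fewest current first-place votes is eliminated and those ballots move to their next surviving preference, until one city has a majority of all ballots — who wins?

Round 1: Edmonton 13, Austin 6, Boston 9, Fresno 14. Austin eliminated.
Round 2: Edmonton 13, Boston 15, Fresno 14. Edmonton eliminated.
Round 3: Boston 22, Fresno 20. Boston has a majority (≥22).

Boston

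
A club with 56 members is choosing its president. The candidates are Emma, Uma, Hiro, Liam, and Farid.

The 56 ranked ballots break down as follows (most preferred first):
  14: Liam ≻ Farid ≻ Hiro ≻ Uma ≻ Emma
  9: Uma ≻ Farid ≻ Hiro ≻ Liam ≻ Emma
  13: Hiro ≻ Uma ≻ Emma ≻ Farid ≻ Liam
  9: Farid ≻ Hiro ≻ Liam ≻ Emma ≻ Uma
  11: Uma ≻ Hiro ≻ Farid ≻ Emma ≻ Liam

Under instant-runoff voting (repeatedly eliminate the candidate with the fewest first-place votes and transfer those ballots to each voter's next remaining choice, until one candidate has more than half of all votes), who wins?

Hiro

Round 1: Emma 0, Uma 20, Hiro 13, Liam 14, Farid 9. Emma eliminated.
Round 2: Uma 20, Hiro 13, Liam 14, Farid 9. Farid eliminated.
Round 3: Uma 20, Hiro 22, Liam 14. Liam eliminated.
Round 4: Uma 20, Hiro 36. Hiro has a majority (≥29).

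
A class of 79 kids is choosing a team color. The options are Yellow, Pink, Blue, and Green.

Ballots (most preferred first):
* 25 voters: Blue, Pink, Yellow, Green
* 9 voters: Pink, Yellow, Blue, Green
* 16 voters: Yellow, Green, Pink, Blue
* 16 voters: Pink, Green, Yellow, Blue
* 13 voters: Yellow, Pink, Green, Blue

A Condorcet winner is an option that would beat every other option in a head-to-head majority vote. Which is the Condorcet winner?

Pink vs Yellow: 50–29
Pink vs Blue: 54–25
Pink vs Green: 63–16
Pink beats every other option.

Pink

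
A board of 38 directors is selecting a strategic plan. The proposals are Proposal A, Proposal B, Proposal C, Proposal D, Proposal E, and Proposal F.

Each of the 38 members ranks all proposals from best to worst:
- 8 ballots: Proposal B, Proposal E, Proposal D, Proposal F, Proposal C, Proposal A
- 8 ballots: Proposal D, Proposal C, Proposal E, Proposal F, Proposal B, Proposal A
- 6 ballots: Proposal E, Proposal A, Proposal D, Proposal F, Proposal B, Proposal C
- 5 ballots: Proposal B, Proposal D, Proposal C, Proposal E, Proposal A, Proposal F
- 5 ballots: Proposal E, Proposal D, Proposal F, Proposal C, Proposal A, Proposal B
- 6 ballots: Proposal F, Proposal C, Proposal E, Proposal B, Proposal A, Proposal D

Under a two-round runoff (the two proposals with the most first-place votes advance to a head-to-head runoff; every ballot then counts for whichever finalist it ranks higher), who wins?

Proposal E

Round 1 first-place votes: Proposal A 0, Proposal B 13, Proposal C 0, Proposal D 8, Proposal E 11, Proposal F 6. Proposal B and Proposal E advance.
Runoff: Proposal B is ranked above Proposal E on 13 ballots, Proposal E above Proposal B on 25.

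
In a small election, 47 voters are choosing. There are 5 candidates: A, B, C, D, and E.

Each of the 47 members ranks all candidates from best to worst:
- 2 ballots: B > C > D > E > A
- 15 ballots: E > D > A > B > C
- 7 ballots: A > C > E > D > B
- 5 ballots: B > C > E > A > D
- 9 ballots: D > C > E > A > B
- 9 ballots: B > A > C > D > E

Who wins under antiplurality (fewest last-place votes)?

Last-place votes: A 2, B 16, C 15, D 5, E 9.

A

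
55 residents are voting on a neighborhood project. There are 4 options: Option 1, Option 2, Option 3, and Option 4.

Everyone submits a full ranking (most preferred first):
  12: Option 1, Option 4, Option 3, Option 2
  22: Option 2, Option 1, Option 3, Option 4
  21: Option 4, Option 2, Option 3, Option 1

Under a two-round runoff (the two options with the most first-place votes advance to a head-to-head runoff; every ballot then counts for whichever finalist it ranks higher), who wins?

Round 1 first-place votes: Option 1 12, Option 2 22, Option 3 0, Option 4 21. Option 2 and Option 4 advance.
Runoff: Option 2 is ranked above Option 4 on 22 ballots, Option 4 above Option 2 on 33.

Option 4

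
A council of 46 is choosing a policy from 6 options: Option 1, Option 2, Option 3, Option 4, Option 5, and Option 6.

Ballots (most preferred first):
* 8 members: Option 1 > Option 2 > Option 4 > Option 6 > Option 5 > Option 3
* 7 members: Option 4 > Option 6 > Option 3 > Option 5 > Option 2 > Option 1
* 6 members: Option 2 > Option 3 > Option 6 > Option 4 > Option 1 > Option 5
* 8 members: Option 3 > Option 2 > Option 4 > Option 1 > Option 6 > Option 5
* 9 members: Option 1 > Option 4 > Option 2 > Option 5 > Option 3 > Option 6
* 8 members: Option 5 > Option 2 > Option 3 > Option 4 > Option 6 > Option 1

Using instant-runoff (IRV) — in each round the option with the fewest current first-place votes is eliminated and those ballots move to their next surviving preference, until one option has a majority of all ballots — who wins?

Option 3

Round 1: Option 1 17, Option 2 6, Option 3 8, Option 4 7, Option 5 8, Option 6 0. Option 6 eliminated.
Round 2: Option 1 17, Option 2 6, Option 3 8, Option 4 7, Option 5 8. Option 2 eliminated.
Round 3: Option 1 17, Option 3 14, Option 4 7, Option 5 8. Option 4 eliminated.
Round 4: Option 1 17, Option 3 21, Option 5 8. Option 5 eliminated.
Round 5: Option 1 17, Option 3 29. Option 3 has a majority (≥24).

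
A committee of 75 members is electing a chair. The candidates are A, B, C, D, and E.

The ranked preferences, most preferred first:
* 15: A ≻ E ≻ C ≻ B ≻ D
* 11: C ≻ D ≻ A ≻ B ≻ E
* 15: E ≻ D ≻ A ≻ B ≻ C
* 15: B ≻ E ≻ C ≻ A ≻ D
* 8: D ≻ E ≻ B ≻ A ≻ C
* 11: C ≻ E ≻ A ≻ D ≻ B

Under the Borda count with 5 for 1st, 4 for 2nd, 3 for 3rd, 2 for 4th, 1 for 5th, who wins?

E

A: 15×5 + 11×3 + 15×3 + 15×2 + 8×2 + 11×3 = 232
B: 15×2 + 11×2 + 15×2 + 15×5 + 8×3 + 11×1 = 192
C: 15×3 + 11×5 + 15×1 + 15×3 + 8×1 + 11×5 = 223
D: 15×1 + 11×4 + 15×4 + 15×1 + 8×5 + 11×2 = 196
E: 15×4 + 11×1 + 15×5 + 15×4 + 8×4 + 11×4 = 282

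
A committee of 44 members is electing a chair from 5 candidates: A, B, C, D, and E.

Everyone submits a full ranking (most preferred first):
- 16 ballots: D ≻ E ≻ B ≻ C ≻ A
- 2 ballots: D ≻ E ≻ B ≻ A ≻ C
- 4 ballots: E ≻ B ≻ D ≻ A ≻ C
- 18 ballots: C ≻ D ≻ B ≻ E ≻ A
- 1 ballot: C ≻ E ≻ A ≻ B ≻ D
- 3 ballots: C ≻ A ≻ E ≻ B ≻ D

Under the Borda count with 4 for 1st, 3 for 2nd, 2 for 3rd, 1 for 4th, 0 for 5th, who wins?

A: 16×0 + 2×1 + 4×1 + 18×0 + 1×2 + 3×3 = 17
B: 16×2 + 2×2 + 4×3 + 18×2 + 1×1 + 3×1 = 88
C: 16×1 + 2×0 + 4×0 + 18×4 + 1×4 + 3×4 = 104
D: 16×4 + 2×4 + 4×2 + 18×3 + 1×0 + 3×0 = 134
E: 16×3 + 2×3 + 4×4 + 18×1 + 1×3 + 3×2 = 97

D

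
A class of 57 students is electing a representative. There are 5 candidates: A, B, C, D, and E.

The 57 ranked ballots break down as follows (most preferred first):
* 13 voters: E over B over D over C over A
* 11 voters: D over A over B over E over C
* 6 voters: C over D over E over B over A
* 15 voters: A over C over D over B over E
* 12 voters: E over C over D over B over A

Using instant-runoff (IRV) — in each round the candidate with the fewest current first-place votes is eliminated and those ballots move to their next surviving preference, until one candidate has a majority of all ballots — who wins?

Round 1: A 15, B 0, C 6, D 11, E 25. B eliminated.
Round 2: A 15, C 6, D 11, E 25. C eliminated.
Round 3: A 15, D 17, E 25. A eliminated.
Round 4: D 32, E 25. D has a majority (≥29).

D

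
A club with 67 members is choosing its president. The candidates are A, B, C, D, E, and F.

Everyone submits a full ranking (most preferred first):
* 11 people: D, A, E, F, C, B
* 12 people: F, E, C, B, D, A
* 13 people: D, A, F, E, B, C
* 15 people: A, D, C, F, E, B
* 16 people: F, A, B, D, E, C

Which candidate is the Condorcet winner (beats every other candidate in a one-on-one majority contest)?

D vs A: 36–31
D vs B: 39–28
D vs C: 55–12
D vs E: 55–12
D vs F: 39–28
D beats every other candidate.

D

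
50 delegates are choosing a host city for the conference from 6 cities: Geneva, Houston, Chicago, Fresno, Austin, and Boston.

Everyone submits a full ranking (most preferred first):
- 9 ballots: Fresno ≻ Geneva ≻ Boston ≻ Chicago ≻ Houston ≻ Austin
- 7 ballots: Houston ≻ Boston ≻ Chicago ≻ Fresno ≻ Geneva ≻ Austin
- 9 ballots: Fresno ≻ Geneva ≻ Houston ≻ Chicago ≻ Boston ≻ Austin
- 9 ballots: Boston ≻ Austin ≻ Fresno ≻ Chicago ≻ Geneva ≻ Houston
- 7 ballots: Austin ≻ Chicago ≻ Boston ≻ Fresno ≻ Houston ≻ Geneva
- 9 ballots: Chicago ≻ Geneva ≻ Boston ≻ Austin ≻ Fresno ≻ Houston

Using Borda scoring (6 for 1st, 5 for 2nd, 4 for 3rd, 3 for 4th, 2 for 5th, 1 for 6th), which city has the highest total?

Geneva: 9×5 + 7×2 + 9×5 + 9×2 + 7×1 + 9×5 = 174
Houston: 9×2 + 7×6 + 9×4 + 9×1 + 7×2 + 9×1 = 128
Chicago: 9×3 + 7×4 + 9×3 + 9×3 + 7×5 + 9×6 = 198
Fresno: 9×6 + 7×3 + 9×6 + 9×4 + 7×3 + 9×2 = 204
Austin: 9×1 + 7×1 + 9×1 + 9×5 + 7×6 + 9×3 = 139
Boston: 9×4 + 7×5 + 9×2 + 9×6 + 7×4 + 9×4 = 207

Boston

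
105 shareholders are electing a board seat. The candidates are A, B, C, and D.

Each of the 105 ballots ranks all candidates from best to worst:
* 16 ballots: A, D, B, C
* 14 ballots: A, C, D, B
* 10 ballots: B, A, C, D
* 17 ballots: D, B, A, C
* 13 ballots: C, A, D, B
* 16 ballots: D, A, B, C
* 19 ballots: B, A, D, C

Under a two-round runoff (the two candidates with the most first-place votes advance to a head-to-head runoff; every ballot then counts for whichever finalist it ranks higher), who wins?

A

Round 1 first-place votes: A 30, B 29, C 13, D 33. D and A advance.
Runoff: D is ranked above A on 33 ballots, A above D on 72.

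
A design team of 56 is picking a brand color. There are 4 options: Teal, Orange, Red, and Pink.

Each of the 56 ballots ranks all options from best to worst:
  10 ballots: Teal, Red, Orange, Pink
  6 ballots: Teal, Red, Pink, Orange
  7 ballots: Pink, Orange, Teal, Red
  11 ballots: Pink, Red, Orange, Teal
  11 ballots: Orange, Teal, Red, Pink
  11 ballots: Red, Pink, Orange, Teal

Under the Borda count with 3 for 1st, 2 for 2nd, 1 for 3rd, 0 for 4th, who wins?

Teal: 10×3 + 6×3 + 7×1 + 11×0 + 11×2 + 11×0 = 77
Orange: 10×1 + 6×0 + 7×2 + 11×1 + 11×3 + 11×1 = 79
Red: 10×2 + 6×2 + 7×0 + 11×2 + 11×1 + 11×3 = 98
Pink: 10×0 + 6×1 + 7×3 + 11×3 + 11×0 + 11×2 = 82

Red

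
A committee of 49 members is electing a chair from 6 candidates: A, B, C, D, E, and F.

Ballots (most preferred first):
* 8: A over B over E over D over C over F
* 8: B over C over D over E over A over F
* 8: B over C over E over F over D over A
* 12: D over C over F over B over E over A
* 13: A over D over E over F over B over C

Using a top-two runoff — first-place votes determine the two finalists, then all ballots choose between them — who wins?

B

Round 1 first-place votes: A 21, B 16, C 0, D 12, E 0, F 0. A and B advance.
Runoff: A is ranked above B on 21 ballots, B above A on 28.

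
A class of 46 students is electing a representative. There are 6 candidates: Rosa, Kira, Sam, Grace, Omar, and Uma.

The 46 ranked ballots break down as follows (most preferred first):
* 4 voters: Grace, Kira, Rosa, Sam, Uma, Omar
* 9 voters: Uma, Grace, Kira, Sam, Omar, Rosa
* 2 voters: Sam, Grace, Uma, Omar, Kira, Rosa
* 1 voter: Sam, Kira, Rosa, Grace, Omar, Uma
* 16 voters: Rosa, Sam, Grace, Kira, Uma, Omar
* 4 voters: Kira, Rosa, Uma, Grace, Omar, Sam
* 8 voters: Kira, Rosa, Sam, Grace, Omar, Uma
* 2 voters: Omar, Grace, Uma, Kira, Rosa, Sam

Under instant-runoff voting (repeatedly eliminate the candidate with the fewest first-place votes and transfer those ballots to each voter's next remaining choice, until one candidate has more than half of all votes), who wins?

Round 1: Rosa 16, Kira 12, Sam 3, Grace 4, Omar 2, Uma 9. Omar eliminated.
Round 2: Rosa 16, Kira 12, Sam 3, Grace 6, Uma 9. Sam eliminated.
Round 3: Rosa 16, Kira 13, Grace 8, Uma 9. Grace eliminated.
Round 4: Rosa 16, Kira 17, Uma 13. Uma eliminated.
Round 5: Rosa 16, Kira 30. Kira has a majority (≥24).

Kira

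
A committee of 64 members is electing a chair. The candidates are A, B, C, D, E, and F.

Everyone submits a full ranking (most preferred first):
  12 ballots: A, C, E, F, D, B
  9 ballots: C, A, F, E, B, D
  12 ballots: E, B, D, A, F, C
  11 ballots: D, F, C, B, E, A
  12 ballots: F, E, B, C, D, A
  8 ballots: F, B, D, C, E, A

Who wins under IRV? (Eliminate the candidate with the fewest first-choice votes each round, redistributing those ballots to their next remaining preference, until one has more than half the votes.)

A

Round 1: A 12, B 0, C 9, D 11, E 12, F 20. B eliminated.
Round 2: A 12, C 9, D 11, E 12, F 20. C eliminated.
Round 3: A 21, D 11, E 12, F 20. D eliminated.
Round 4: A 21, E 12, F 31. E eliminated.
Round 5: A 33, F 31. A has a majority (≥33).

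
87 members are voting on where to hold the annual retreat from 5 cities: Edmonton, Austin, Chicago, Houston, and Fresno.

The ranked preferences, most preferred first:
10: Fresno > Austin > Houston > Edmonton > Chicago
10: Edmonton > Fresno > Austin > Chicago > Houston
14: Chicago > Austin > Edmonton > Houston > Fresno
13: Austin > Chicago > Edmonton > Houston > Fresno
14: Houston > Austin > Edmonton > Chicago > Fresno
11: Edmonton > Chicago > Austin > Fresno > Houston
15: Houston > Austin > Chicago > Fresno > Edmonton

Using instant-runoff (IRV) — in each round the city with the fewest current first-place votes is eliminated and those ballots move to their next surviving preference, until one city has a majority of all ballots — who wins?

Round 1: Edmonton 21, Austin 13, Chicago 14, Houston 29, Fresno 10. Fresno eliminated.
Round 2: Edmonton 21, Austin 23, Chicago 14, Houston 29. Chicago eliminated.
Round 3: Edmonton 21, Austin 37, Houston 29. Edmonton eliminated.
Round 4: Austin 58, Houston 29. Austin has a majority (≥44).

Austin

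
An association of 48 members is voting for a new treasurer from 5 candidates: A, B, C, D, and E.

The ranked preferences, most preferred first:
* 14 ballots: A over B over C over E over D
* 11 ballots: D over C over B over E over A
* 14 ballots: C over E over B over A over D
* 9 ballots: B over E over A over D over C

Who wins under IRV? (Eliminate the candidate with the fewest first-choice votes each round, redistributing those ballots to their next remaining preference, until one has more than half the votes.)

C

Round 1: A 14, B 9, C 14, D 11, E 0. E eliminated.
Round 2: A 14, B 9, C 14, D 11. B eliminated.
Round 3: A 23, C 14, D 11. D eliminated.
Round 4: A 23, C 25. C has a majority (≥25).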